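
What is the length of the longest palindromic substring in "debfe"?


Input: "debfe"
Checking substrings for palindromes:
  No multi-char palindromic substrings found
Longest palindromic substring: "d" with length 1

1


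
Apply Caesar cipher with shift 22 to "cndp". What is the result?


Caesar cipher: shift "cndp" by 22
  'c' (pos 2) + 22 = pos 24 = 'y'
  'n' (pos 13) + 22 = pos 9 = 'j'
  'd' (pos 3) + 22 = pos 25 = 'z'
  'p' (pos 15) + 22 = pos 11 = 'l'
Result: yjzl

yjzl


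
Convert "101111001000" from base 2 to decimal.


Input: "101111001000" in base 2
Positional expansion:
  Digit '1' (value 1) x 2^11 = 2048
  Digit '0' (value 0) x 2^10 = 0
  Digit '1' (value 1) x 2^9 = 512
  Digit '1' (value 1) x 2^8 = 256
  Digit '1' (value 1) x 2^7 = 128
  Digit '1' (value 1) x 2^6 = 64
  Digit '0' (value 0) x 2^5 = 0
  Digit '0' (value 0) x 2^4 = 0
  Digit '1' (value 1) x 2^3 = 8
  Digit '0' (value 0) x 2^2 = 0
  Digit '0' (value 0) x 2^1 = 0
  Digit '0' (value 0) x 2^0 = 0
Sum = 3016

3016


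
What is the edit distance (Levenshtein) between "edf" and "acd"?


Computing edit distance: "edf" -> "acd"
DP table:
           a    c    d
      0    1    2    3
  e   1    1    2    3
  d   2    2    2    2
  f   3    3    3    3
Edit distance = dp[3][3] = 3

3


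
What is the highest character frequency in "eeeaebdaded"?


Input: eeeaebdaded
Character counts:
  'a': 2
  'b': 1
  'd': 3
  'e': 5
Maximum frequency: 5

5


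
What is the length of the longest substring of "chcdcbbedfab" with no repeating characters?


Input: "chcdcbbedfab"
Sliding window (track last position of each char):
  Position 0 ('c'): window [0,0] length 1 -- new best
  Position 1 ('h'): window [0,1] length 2 -- new best
  Position 2 ('c'): repeat (last at 0), move window start to 1
  Position 2 ('c'): window [1,2] length 2
  Position 3 ('d'): window [1,3] length 3 -- new best
  Position 4 ('c'): repeat (last at 2), move window start to 3
  Position 4 ('c'): window [3,4] length 2
  Position 5 ('b'): window [3,5] length 3
  Position 6 ('b'): repeat (last at 5), move window start to 6
  Position 6 ('b'): window [6,6] length 1
  Position 7 ('e'): window [6,7] length 2
  Position 8 ('d'): window [6,8] length 3
  Position 9 ('f'): window [6,9] length 4 -- new best
  Position 10 ('a'): window [6,10] length 5 -- new best
  Position 11 ('b'): repeat (last at 6), move window start to 7
  Position 11 ('b'): window [7,11] length 5
Longest substring with no repeats: "bedfa" with length 5

5


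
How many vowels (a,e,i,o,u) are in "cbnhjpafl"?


Input: cbnhjpafl
Checking each character:
  'c' at position 0: consonant
  'b' at position 1: consonant
  'n' at position 2: consonant
  'h' at position 3: consonant
  'j' at position 4: consonant
  'p' at position 5: consonant
  'a' at position 6: vowel (running total: 1)
  'f' at position 7: consonant
  'l' at position 8: consonant
Total vowels: 1

1


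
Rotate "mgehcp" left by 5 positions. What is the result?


Input: "mgehcp", rotate left by 5
First 5 characters: "mgehc"
Remaining characters: "p"
Concatenate remaining + first: "p" + "mgehc" = "pmgehc"

pmgehc


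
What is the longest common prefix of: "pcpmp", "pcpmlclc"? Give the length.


Words: pcpmp, pcpmlclc
  Position 0: all 'p' => match
  Position 1: all 'c' => match
  Position 2: all 'p' => match
  Position 3: all 'm' => match
  Position 4: ('p', 'l') => mismatch, stop
LCP = "pcpm" (length 4)

4


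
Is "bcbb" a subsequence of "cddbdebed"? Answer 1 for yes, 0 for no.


Check if "bcbb" is a subsequence of "cddbdebed"
Greedy scan:
  Position 0 ('c'): no match needed
  Position 1 ('d'): no match needed
  Position 2 ('d'): no match needed
  Position 3 ('b'): matches sub[0] = 'b'
  Position 4 ('d'): no match needed
  Position 5 ('e'): no match needed
  Position 6 ('b'): no match needed
  Position 7 ('e'): no match needed
  Position 8 ('d'): no match needed
Only matched 1/4 characters => not a subsequence

0


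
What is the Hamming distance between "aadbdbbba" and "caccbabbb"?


Comparing "aadbdbbba" and "caccbabbb" position by position:
  Position 0: 'a' vs 'c' => differ
  Position 1: 'a' vs 'a' => same
  Position 2: 'd' vs 'c' => differ
  Position 3: 'b' vs 'c' => differ
  Position 4: 'd' vs 'b' => differ
  Position 5: 'b' vs 'a' => differ
  Position 6: 'b' vs 'b' => same
  Position 7: 'b' vs 'b' => same
  Position 8: 'a' vs 'b' => differ
Total differences (Hamming distance): 6

6


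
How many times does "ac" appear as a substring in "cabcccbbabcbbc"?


Searching for "ac" in "cabcccbbabcbbc"
Scanning each position:
  Position 0: "ca" => no
  Position 1: "ab" => no
  Position 2: "bc" => no
  Position 3: "cc" => no
  Position 4: "cc" => no
  Position 5: "cb" => no
  Position 6: "bb" => no
  Position 7: "ba" => no
  Position 8: "ab" => no
  Position 9: "bc" => no
  Position 10: "cb" => no
  Position 11: "bb" => no
  Position 12: "bc" => no
Total occurrences: 0

0


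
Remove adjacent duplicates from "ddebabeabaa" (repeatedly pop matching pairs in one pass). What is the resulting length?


Input: ddebabeabaa
Stack-based adjacent duplicate removal:
  Read 'd': push. Stack: d
  Read 'd': matches stack top 'd' => pop. Stack: (empty)
  Read 'e': push. Stack: e
  Read 'b': push. Stack: eb
  Read 'a': push. Stack: eba
  Read 'b': push. Stack: ebab
  Read 'e': push. Stack: ebabe
  Read 'a': push. Stack: ebabea
  Read 'b': push. Stack: ebabeab
  Read 'a': push. Stack: ebabeaba
  Read 'a': matches stack top 'a' => pop. Stack: ebabeab
Final stack: "ebabeab" (length 7)

7


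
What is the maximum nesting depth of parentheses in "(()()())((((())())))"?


Input: "(()()())((((())())))"
Tracking depth:
  Position 0 '(': depth becomes 1
  Position 1 '(': depth becomes 2
  Position 2 ')': depth becomes 1
  Position 3 '(': depth becomes 2
  Position 4 ')': depth becomes 1
  Position 5 '(': depth becomes 2
  Position 6 ')': depth becomes 1
  Position 7 ')': depth becomes 0
  Position 8 '(': depth becomes 1
  Position 9 '(': depth becomes 2
  Position 10 '(': depth becomes 3
  Position 11 '(': depth becomes 4
  Position 12 '(': depth becomes 5
  Position 13 ')': depth becomes 4
  Position 14 ')': depth becomes 3
  Position 15 '(': depth becomes 4
  Position 16 ')': depth becomes 3
  Position 17 ')': depth becomes 2
  Position 18 ')': depth becomes 1
  Position 19 ')': depth becomes 0
Maximum depth reached: 5

5


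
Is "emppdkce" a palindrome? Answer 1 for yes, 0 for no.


Input: emppdkce
Reversed: eckdppme
  Compare pos 0 ('e') with pos 7 ('e'): match
  Compare pos 1 ('m') with pos 6 ('c'): MISMATCH
  Compare pos 2 ('p') with pos 5 ('k'): MISMATCH
  Compare pos 3 ('p') with pos 4 ('d'): MISMATCH
Result: not a palindrome

0


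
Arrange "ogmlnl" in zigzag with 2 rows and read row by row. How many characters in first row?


Zigzag "ogmlnl" into 2 rows:
Placing characters:
  'o' => row 0
  'g' => row 1
  'm' => row 0
  'l' => row 1
  'n' => row 0
  'l' => row 1
Rows:
  Row 0: "omn"
  Row 1: "gll"
First row length: 3

3


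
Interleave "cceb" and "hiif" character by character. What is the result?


Interleaving "cceb" and "hiif":
  Position 0: 'c' from first, 'h' from second => "ch"
  Position 1: 'c' from first, 'i' from second => "ci"
  Position 2: 'e' from first, 'i' from second => "ei"
  Position 3: 'b' from first, 'f' from second => "bf"
Result: chcieibf

chcieibf


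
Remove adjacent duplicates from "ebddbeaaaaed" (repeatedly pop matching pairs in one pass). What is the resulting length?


Input: ebddbeaaaaed
Stack-based adjacent duplicate removal:
  Read 'e': push. Stack: e
  Read 'b': push. Stack: eb
  Read 'd': push. Stack: ebd
  Read 'd': matches stack top 'd' => pop. Stack: eb
  Read 'b': matches stack top 'b' => pop. Stack: e
  Read 'e': matches stack top 'e' => pop. Stack: (empty)
  Read 'a': push. Stack: a
  Read 'a': matches stack top 'a' => pop. Stack: (empty)
  Read 'a': push. Stack: a
  Read 'a': matches stack top 'a' => pop. Stack: (empty)
  Read 'e': push. Stack: e
  Read 'd': push. Stack: ed
Final stack: "ed" (length 2)

2


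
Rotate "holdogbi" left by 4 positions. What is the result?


Input: "holdogbi", rotate left by 4
First 4 characters: "hold"
Remaining characters: "ogbi"
Concatenate remaining + first: "ogbi" + "hold" = "ogbihold"

ogbihold


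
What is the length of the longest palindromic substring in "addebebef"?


Input: "addebebef"
Checking substrings for palindromes:
  [3:8] "ebebe" (len 5) => palindrome
  [3:6] "ebe" (len 3) => palindrome
  [4:7] "beb" (len 3) => palindrome
  [5:8] "ebe" (len 3) => palindrome
  [1:3] "dd" (len 2) => palindrome
Longest palindromic substring: "ebebe" with length 5

5


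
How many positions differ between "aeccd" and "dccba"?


Comparing "aeccd" and "dccba" position by position:
  Position 0: 'a' vs 'd' => DIFFER
  Position 1: 'e' vs 'c' => DIFFER
  Position 2: 'c' vs 'c' => same
  Position 3: 'c' vs 'b' => DIFFER
  Position 4: 'd' vs 'a' => DIFFER
Positions that differ: 4

4


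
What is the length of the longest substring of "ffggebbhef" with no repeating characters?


Input: "ffggebbhef"
Sliding window (track last position of each char):
  Position 0 ('f'): window [0,0] length 1 -- new best
  Position 1 ('f'): repeat (last at 0), move window start to 1
  Position 1 ('f'): window [1,1] length 1
  Position 2 ('g'): window [1,2] length 2 -- new best
  Position 3 ('g'): repeat (last at 2), move window start to 3
  Position 3 ('g'): window [3,3] length 1
  Position 4 ('e'): window [3,4] length 2
  Position 5 ('b'): window [3,5] length 3 -- new best
  Position 6 ('b'): repeat (last at 5), move window start to 6
  Position 6 ('b'): window [6,6] length 1
  Position 7 ('h'): window [6,7] length 2
  Position 8 ('e'): window [6,8] length 3
  Position 9 ('f'): window [6,9] length 4 -- new best
Longest substring with no repeats: "bhef" with length 4

4


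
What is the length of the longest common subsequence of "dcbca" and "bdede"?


LCS of "dcbca" and "bdede"
DP table:
           b    d    e    d    e
      0    0    0    0    0    0
  d   0    0    1    1    1    1
  c   0    0    1    1    1    1
  b   0    1    1    1    1    1
  c   0    1    1    1    1    1
  a   0    1    1    1    1    1
LCS length = dp[5][5] = 1

1


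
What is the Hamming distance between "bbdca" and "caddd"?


Comparing "bbdca" and "caddd" position by position:
  Position 0: 'b' vs 'c' => differ
  Position 1: 'b' vs 'a' => differ
  Position 2: 'd' vs 'd' => same
  Position 3: 'c' vs 'd' => differ
  Position 4: 'a' vs 'd' => differ
Total differences (Hamming distance): 4

4


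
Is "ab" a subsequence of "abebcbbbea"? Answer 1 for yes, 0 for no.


Check if "ab" is a subsequence of "abebcbbbea"
Greedy scan:
  Position 0 ('a'): matches sub[0] = 'a'
  Position 1 ('b'): matches sub[1] = 'b'
  Position 2 ('e'): no match needed
  Position 3 ('b'): no match needed
  Position 4 ('c'): no match needed
  Position 5 ('b'): no match needed
  Position 6 ('b'): no match needed
  Position 7 ('b'): no match needed
  Position 8 ('e'): no match needed
  Position 9 ('a'): no match needed
All 2 characters matched => is a subsequence

1


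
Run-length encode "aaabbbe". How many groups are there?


Input: aaabbbe
Scanning for consecutive runs:
  Group 1: 'a' x 3 (positions 0-2)
  Group 2: 'b' x 3 (positions 3-5)
  Group 3: 'e' x 1 (positions 6-6)
Total groups: 3

3


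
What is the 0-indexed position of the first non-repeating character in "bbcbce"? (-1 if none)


Input: bbcbce
Character frequencies:
  'b': 3
  'c': 2
  'e': 1
Scanning left to right for freq == 1:
  Position 0 ('b'): freq=3, skip
  Position 1 ('b'): freq=3, skip
  Position 2 ('c'): freq=2, skip
  Position 3 ('b'): freq=3, skip
  Position 4 ('c'): freq=2, skip
  Position 5 ('e'): unique! => answer = 5

5


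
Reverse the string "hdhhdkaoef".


Input: hdhhdkaoef
Reading characters right to left:
  Position 9: 'f'
  Position 8: 'e'
  Position 7: 'o'
  Position 6: 'a'
  Position 5: 'k'
  Position 4: 'd'
  Position 3: 'h'
  Position 2: 'h'
  Position 1: 'd'
  Position 0: 'h'
Reversed: feoakdhhdh

feoakdhhdh


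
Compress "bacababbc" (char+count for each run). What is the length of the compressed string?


Input: bacababbc
Runs:
  'b' x 1 => "b1"
  'a' x 1 => "a1"
  'c' x 1 => "c1"
  'a' x 1 => "a1"
  'b' x 1 => "b1"
  'a' x 1 => "a1"
  'b' x 2 => "b2"
  'c' x 1 => "c1"
Compressed: "b1a1c1a1b1a1b2c1"
Compressed length: 16

16


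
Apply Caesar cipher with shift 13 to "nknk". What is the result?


Caesar cipher: shift "nknk" by 13
  'n' (pos 13) + 13 = pos 0 = 'a'
  'k' (pos 10) + 13 = pos 23 = 'x'
  'n' (pos 13) + 13 = pos 0 = 'a'
  'k' (pos 10) + 13 = pos 23 = 'x'
Result: axax

axax


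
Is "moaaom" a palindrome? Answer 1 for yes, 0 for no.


Input: moaaom
Reversed: moaaom
  Compare pos 0 ('m') with pos 5 ('m'): match
  Compare pos 1 ('o') with pos 4 ('o'): match
  Compare pos 2 ('a') with pos 3 ('a'): match
Result: palindrome

1


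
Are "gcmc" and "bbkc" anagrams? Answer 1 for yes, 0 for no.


Strings: "gcmc", "bbkc"
Sorted first:  ccgm
Sorted second: bbck
Differ at position 0: 'c' vs 'b' => not anagrams

0


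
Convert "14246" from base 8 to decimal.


Input: "14246" in base 8
Positional expansion:
  Digit '1' (value 1) x 8^4 = 4096
  Digit '4' (value 4) x 8^3 = 2048
  Digit '2' (value 2) x 8^2 = 128
  Digit '4' (value 4) x 8^1 = 32
  Digit '6' (value 6) x 8^0 = 6
Sum = 6310

6310


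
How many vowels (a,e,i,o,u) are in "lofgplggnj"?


Input: lofgplggnj
Checking each character:
  'l' at position 0: consonant
  'o' at position 1: vowel (running total: 1)
  'f' at position 2: consonant
  'g' at position 3: consonant
  'p' at position 4: consonant
  'l' at position 5: consonant
  'g' at position 6: consonant
  'g' at position 7: consonant
  'n' at position 8: consonant
  'j' at position 9: consonant
Total vowels: 1

1


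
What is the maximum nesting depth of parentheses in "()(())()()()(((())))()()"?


Input: "()(())()()()(((())))()()"
Tracking depth:
  Position 0 '(': depth becomes 1
  Position 1 ')': depth becomes 0
  Position 2 '(': depth becomes 1
  Position 3 '(': depth becomes 2
  Position 4 ')': depth becomes 1
  Position 5 ')': depth becomes 0
  Position 6 '(': depth becomes 1
  Position 7 ')': depth becomes 0
  Position 8 '(': depth becomes 1
  Position 9 ')': depth becomes 0
  Position 10 '(': depth becomes 1
  Position 11 ')': depth becomes 0
  Position 12 '(': depth becomes 1
  Position 13 '(': depth becomes 2
  Position 14 '(': depth becomes 3
  Position 15 '(': depth becomes 4
  Position 16 ')': depth becomes 3
  Position 17 ')': depth becomes 2
  Position 18 ')': depth becomes 1
  Position 19 ')': depth becomes 0
  Position 20 '(': depth becomes 1
  Position 21 ')': depth becomes 0
  Position 22 '(': depth becomes 1
  Position 23 ')': depth becomes 0
Maximum depth reached: 4

4


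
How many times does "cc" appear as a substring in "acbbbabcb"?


Searching for "cc" in "acbbbabcb"
Scanning each position:
  Position 0: "ac" => no
  Position 1: "cb" => no
  Position 2: "bb" => no
  Position 3: "bb" => no
  Position 4: "ba" => no
  Position 5: "ab" => no
  Position 6: "bc" => no
  Position 7: "cb" => no
Total occurrences: 0

0


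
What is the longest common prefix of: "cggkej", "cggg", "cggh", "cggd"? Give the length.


Words: cggkej, cggg, cggh, cggd
  Position 0: all 'c' => match
  Position 1: all 'g' => match
  Position 2: all 'g' => match
  Position 3: ('k', 'g', 'h', 'd') => mismatch, stop
LCP = "cgg" (length 3)

3


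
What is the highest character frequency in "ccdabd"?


Input: ccdabd
Character counts:
  'a': 1
  'b': 1
  'c': 2
  'd': 2
Maximum frequency: 2

2


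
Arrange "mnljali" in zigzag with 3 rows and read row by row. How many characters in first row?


Zigzag "mnljali" into 3 rows:
Placing characters:
  'm' => row 0
  'n' => row 1
  'l' => row 2
  'j' => row 1
  'a' => row 0
  'l' => row 1
  'i' => row 2
Rows:
  Row 0: "ma"
  Row 1: "njl"
  Row 2: "li"
First row length: 2

2


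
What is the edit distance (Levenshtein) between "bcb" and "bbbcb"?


Computing edit distance: "bcb" -> "bbbcb"
DP table:
           b    b    b    c    b
      0    1    2    3    4    5
  b   1    0    1    2    3    4
  c   2    1    1    2    2    3
  b   3    2    1    1    2    2
Edit distance = dp[3][5] = 2

2


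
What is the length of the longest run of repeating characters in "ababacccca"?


Input: "ababacccca"
Scanning for longest run:
  Position 1 ('b'): new char, reset run to 1
  Position 2 ('a'): new char, reset run to 1
  Position 3 ('b'): new char, reset run to 1
  Position 4 ('a'): new char, reset run to 1
  Position 5 ('c'): new char, reset run to 1
  Position 6 ('c'): continues run of 'c', length=2
  Position 7 ('c'): continues run of 'c', length=3
  Position 8 ('c'): continues run of 'c', length=4
  Position 9 ('a'): new char, reset run to 1
Longest run: 'c' with length 4

4


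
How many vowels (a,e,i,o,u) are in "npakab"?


Input: npakab
Checking each character:
  'n' at position 0: consonant
  'p' at position 1: consonant
  'a' at position 2: vowel (running total: 1)
  'k' at position 3: consonant
  'a' at position 4: vowel (running total: 2)
  'b' at position 5: consonant
Total vowels: 2

2


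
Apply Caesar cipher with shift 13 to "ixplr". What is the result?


Caesar cipher: shift "ixplr" by 13
  'i' (pos 8) + 13 = pos 21 = 'v'
  'x' (pos 23) + 13 = pos 10 = 'k'
  'p' (pos 15) + 13 = pos 2 = 'c'
  'l' (pos 11) + 13 = pos 24 = 'y'
  'r' (pos 17) + 13 = pos 4 = 'e'
Result: vkcye

vkcye


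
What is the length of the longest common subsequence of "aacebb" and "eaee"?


LCS of "aacebb" and "eaee"
DP table:
           e    a    e    e
      0    0    0    0    0
  a   0    0    1    1    1
  a   0    0    1    1    1
  c   0    0    1    1    1
  e   0    1    1    2    2
  b   0    1    1    2    2
  b   0    1    1    2    2
LCS length = dp[6][4] = 2

2


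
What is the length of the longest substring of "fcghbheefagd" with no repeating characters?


Input: "fcghbheefagd"
Sliding window (track last position of each char):
  Position 0 ('f'): window [0,0] length 1 -- new best
  Position 1 ('c'): window [0,1] length 2 -- new best
  Position 2 ('g'): window [0,2] length 3 -- new best
  Position 3 ('h'): window [0,3] length 4 -- new best
  Position 4 ('b'): window [0,4] length 5 -- new best
  Position 5 ('h'): repeat (last at 3), move window start to 4
  Position 5 ('h'): window [4,5] length 2
  Position 6 ('e'): window [4,6] length 3
  Position 7 ('e'): repeat (last at 6), move window start to 7
  Position 7 ('e'): window [7,7] length 1
  Position 8 ('f'): window [7,8] length 2
  Position 9 ('a'): window [7,9] length 3
  Position 10 ('g'): window [7,10] length 4
  Position 11 ('d'): window [7,11] length 5
Longest substring with no repeats: "fcghb" with length 5

5


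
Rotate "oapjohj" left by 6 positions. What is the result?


Input: "oapjohj", rotate left by 6
First 6 characters: "oapjoh"
Remaining characters: "j"
Concatenate remaining + first: "j" + "oapjoh" = "joapjoh"

joapjoh


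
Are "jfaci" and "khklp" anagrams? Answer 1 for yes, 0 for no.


Strings: "jfaci", "khklp"
Sorted first:  acfij
Sorted second: hkklp
Differ at position 0: 'a' vs 'h' => not anagrams

0


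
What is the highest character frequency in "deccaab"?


Input: deccaab
Character counts:
  'a': 2
  'b': 1
  'c': 2
  'd': 1
  'e': 1
Maximum frequency: 2

2


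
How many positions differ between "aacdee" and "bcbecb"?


Comparing "aacdee" and "bcbecb" position by position:
  Position 0: 'a' vs 'b' => DIFFER
  Position 1: 'a' vs 'c' => DIFFER
  Position 2: 'c' vs 'b' => DIFFER
  Position 3: 'd' vs 'e' => DIFFER
  Position 4: 'e' vs 'c' => DIFFER
  Position 5: 'e' vs 'b' => DIFFER
Positions that differ: 6

6


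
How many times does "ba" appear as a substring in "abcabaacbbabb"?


Searching for "ba" in "abcabaacbbabb"
Scanning each position:
  Position 0: "ab" => no
  Position 1: "bc" => no
  Position 2: "ca" => no
  Position 3: "ab" => no
  Position 4: "ba" => MATCH
  Position 5: "aa" => no
  Position 6: "ac" => no
  Position 7: "cb" => no
  Position 8: "bb" => no
  Position 9: "ba" => MATCH
  Position 10: "ab" => no
  Position 11: "bb" => no
Total occurrences: 2

2


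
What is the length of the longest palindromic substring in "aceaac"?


Input: "aceaac"
Checking substrings for palindromes:
  [3:5] "aa" (len 2) => palindrome
Longest palindromic substring: "aa" with length 2

2


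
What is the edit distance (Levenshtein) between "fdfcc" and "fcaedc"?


Computing edit distance: "fdfcc" -> "fcaedc"
DP table:
           f    c    a    e    d    c
      0    1    2    3    4    5    6
  f   1    0    1    2    3    4    5
  d   2    1    1    2    3    3    4
  f   3    2    2    2    3    4    4
  c   4    3    2    3    3    4    4
  c   5    4    3    3    4    4    4
Edit distance = dp[5][6] = 4

4


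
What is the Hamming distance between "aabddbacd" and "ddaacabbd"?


Comparing "aabddbacd" and "ddaacabbd" position by position:
  Position 0: 'a' vs 'd' => differ
  Position 1: 'a' vs 'd' => differ
  Position 2: 'b' vs 'a' => differ
  Position 3: 'd' vs 'a' => differ
  Position 4: 'd' vs 'c' => differ
  Position 5: 'b' vs 'a' => differ
  Position 6: 'a' vs 'b' => differ
  Position 7: 'c' vs 'b' => differ
  Position 8: 'd' vs 'd' => same
Total differences (Hamming distance): 8

8


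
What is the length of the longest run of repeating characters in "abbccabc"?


Input: "abbccabc"
Scanning for longest run:
  Position 1 ('b'): new char, reset run to 1
  Position 2 ('b'): continues run of 'b', length=2
  Position 3 ('c'): new char, reset run to 1
  Position 4 ('c'): continues run of 'c', length=2
  Position 5 ('a'): new char, reset run to 1
  Position 6 ('b'): new char, reset run to 1
  Position 7 ('c'): new char, reset run to 1
Longest run: 'b' with length 2

2


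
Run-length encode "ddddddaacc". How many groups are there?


Input: ddddddaacc
Scanning for consecutive runs:
  Group 1: 'd' x 6 (positions 0-5)
  Group 2: 'a' x 2 (positions 6-7)
  Group 3: 'c' x 2 (positions 8-9)
Total groups: 3

3


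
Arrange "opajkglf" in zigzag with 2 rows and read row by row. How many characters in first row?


Zigzag "opajkglf" into 2 rows:
Placing characters:
  'o' => row 0
  'p' => row 1
  'a' => row 0
  'j' => row 1
  'k' => row 0
  'g' => row 1
  'l' => row 0
  'f' => row 1
Rows:
  Row 0: "oakl"
  Row 1: "pjgf"
First row length: 4

4


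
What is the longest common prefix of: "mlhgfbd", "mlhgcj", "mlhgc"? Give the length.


Words: mlhgfbd, mlhgcj, mlhgc
  Position 0: all 'm' => match
  Position 1: all 'l' => match
  Position 2: all 'h' => match
  Position 3: all 'g' => match
  Position 4: ('f', 'c', 'c') => mismatch, stop
LCP = "mlhg" (length 4)

4


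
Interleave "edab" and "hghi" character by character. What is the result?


Interleaving "edab" and "hghi":
  Position 0: 'e' from first, 'h' from second => "eh"
  Position 1: 'd' from first, 'g' from second => "dg"
  Position 2: 'a' from first, 'h' from second => "ah"
  Position 3: 'b' from first, 'i' from second => "bi"
Result: ehdgahbi

ehdgahbi


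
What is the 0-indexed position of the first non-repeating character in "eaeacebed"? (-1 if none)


Input: eaeacebed
Character frequencies:
  'a': 2
  'b': 1
  'c': 1
  'd': 1
  'e': 4
Scanning left to right for freq == 1:
  Position 0 ('e'): freq=4, skip
  Position 1 ('a'): freq=2, skip
  Position 2 ('e'): freq=4, skip
  Position 3 ('a'): freq=2, skip
  Position 4 ('c'): unique! => answer = 4

4


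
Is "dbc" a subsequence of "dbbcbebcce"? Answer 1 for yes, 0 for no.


Check if "dbc" is a subsequence of "dbbcbebcce"
Greedy scan:
  Position 0 ('d'): matches sub[0] = 'd'
  Position 1 ('b'): matches sub[1] = 'b'
  Position 2 ('b'): no match needed
  Position 3 ('c'): matches sub[2] = 'c'
  Position 4 ('b'): no match needed
  Position 5 ('e'): no match needed
  Position 6 ('b'): no match needed
  Position 7 ('c'): no match needed
  Position 8 ('c'): no match needed
  Position 9 ('e'): no match needed
All 3 characters matched => is a subsequence

1


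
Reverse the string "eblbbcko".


Input: eblbbcko
Reading characters right to left:
  Position 7: 'o'
  Position 6: 'k'
  Position 5: 'c'
  Position 4: 'b'
  Position 3: 'b'
  Position 2: 'l'
  Position 1: 'b'
  Position 0: 'e'
Reversed: okcbblbe

okcbblbe


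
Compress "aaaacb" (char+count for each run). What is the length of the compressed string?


Input: aaaacb
Runs:
  'a' x 4 => "a4"
  'c' x 1 => "c1"
  'b' x 1 => "b1"
Compressed: "a4c1b1"
Compressed length: 6

6


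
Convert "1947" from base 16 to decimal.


Input: "1947" in base 16
Positional expansion:
  Digit '1' (value 1) x 16^3 = 4096
  Digit '9' (value 9) x 16^2 = 2304
  Digit '4' (value 4) x 16^1 = 64
  Digit '7' (value 7) x 16^0 = 7
Sum = 6471

6471


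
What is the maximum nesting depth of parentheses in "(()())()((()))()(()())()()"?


Input: "(()())()((()))()(()())()()"
Tracking depth:
  Position 0 '(': depth becomes 1
  Position 1 '(': depth becomes 2
  Position 2 ')': depth becomes 1
  Position 3 '(': depth becomes 2
  Position 4 ')': depth becomes 1
  Position 5 ')': depth becomes 0
  Position 6 '(': depth becomes 1
  Position 7 ')': depth becomes 0
  Position 8 '(': depth becomes 1
  Position 9 '(': depth becomes 2
  Position 10 '(': depth becomes 3
  Position 11 ')': depth becomes 2
  Position 12 ')': depth becomes 1
  Position 13 ')': depth becomes 0
  Position 14 '(': depth becomes 1
  Position 15 ')': depth becomes 0
  Position 16 '(': depth becomes 1
  Position 17 '(': depth becomes 2
  Position 18 ')': depth becomes 1
  Position 19 '(': depth becomes 2
  Position 20 ')': depth becomes 1
  Position 21 ')': depth becomes 0
  Position 22 '(': depth becomes 1
  Position 23 ')': depth becomes 0
  Position 24 '(': depth becomes 1
  Position 25 ')': depth becomes 0
Maximum depth reached: 3

3


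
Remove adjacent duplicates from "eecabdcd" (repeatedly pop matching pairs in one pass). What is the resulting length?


Input: eecabdcd
Stack-based adjacent duplicate removal:
  Read 'e': push. Stack: e
  Read 'e': matches stack top 'e' => pop. Stack: (empty)
  Read 'c': push. Stack: c
  Read 'a': push. Stack: ca
  Read 'b': push. Stack: cab
  Read 'd': push. Stack: cabd
  Read 'c': push. Stack: cabdc
  Read 'd': push. Stack: cabdcd
Final stack: "cabdcd" (length 6)

6


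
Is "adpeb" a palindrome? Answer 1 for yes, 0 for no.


Input: adpeb
Reversed: bepda
  Compare pos 0 ('a') with pos 4 ('b'): MISMATCH
  Compare pos 1 ('d') with pos 3 ('e'): MISMATCH
Result: not a palindrome

0


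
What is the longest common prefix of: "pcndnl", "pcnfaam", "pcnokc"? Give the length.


Words: pcndnl, pcnfaam, pcnokc
  Position 0: all 'p' => match
  Position 1: all 'c' => match
  Position 2: all 'n' => match
  Position 3: ('d', 'f', 'o') => mismatch, stop
LCP = "pcn" (length 3)

3


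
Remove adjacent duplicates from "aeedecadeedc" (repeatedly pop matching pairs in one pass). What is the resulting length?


Input: aeedecadeedc
Stack-based adjacent duplicate removal:
  Read 'a': push. Stack: a
  Read 'e': push. Stack: ae
  Read 'e': matches stack top 'e' => pop. Stack: a
  Read 'd': push. Stack: ad
  Read 'e': push. Stack: ade
  Read 'c': push. Stack: adec
  Read 'a': push. Stack: adeca
  Read 'd': push. Stack: adecad
  Read 'e': push. Stack: adecade
  Read 'e': matches stack top 'e' => pop. Stack: adecad
  Read 'd': matches stack top 'd' => pop. Stack: adeca
  Read 'c': push. Stack: adecac
Final stack: "adecac" (length 6)

6


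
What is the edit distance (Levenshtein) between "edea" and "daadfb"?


Computing edit distance: "edea" -> "daadfb"
DP table:
           d    a    a    d    f    b
      0    1    2    3    4    5    6
  e   1    1    2    3    4    5    6
  d   2    1    2    3    3    4    5
  e   3    2    2    3    4    4    5
  a   4    3    2    2    3    4    5
Edit distance = dp[4][6] = 5

5


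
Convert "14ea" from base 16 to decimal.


Input: "14ea" in base 16
Positional expansion:
  Digit '1' (value 1) x 16^3 = 4096
  Digit '4' (value 4) x 16^2 = 1024
  Digit 'e' (value 14) x 16^1 = 224
  Digit 'a' (value 10) x 16^0 = 10
Sum = 5354

5354


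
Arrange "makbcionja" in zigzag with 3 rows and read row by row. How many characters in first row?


Zigzag "makbcionja" into 3 rows:
Placing characters:
  'm' => row 0
  'a' => row 1
  'k' => row 2
  'b' => row 1
  'c' => row 0
  'i' => row 1
  'o' => row 2
  'n' => row 1
  'j' => row 0
  'a' => row 1
Rows:
  Row 0: "mcj"
  Row 1: "abina"
  Row 2: "ko"
First row length: 3

3


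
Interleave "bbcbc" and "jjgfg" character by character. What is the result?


Interleaving "bbcbc" and "jjgfg":
  Position 0: 'b' from first, 'j' from second => "bj"
  Position 1: 'b' from first, 'j' from second => "bj"
  Position 2: 'c' from first, 'g' from second => "cg"
  Position 3: 'b' from first, 'f' from second => "bf"
  Position 4: 'c' from first, 'g' from second => "cg"
Result: bjbjcgbfcg

bjbjcgbfcg


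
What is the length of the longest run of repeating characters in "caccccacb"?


Input: "caccccacb"
Scanning for longest run:
  Position 1 ('a'): new char, reset run to 1
  Position 2 ('c'): new char, reset run to 1
  Position 3 ('c'): continues run of 'c', length=2
  Position 4 ('c'): continues run of 'c', length=3
  Position 5 ('c'): continues run of 'c', length=4
  Position 6 ('a'): new char, reset run to 1
  Position 7 ('c'): new char, reset run to 1
  Position 8 ('b'): new char, reset run to 1
Longest run: 'c' with length 4

4


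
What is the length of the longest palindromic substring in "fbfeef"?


Input: "fbfeef"
Checking substrings for palindromes:
  [2:6] "feef" (len 4) => palindrome
  [0:3] "fbf" (len 3) => palindrome
  [3:5] "ee" (len 2) => palindrome
Longest palindromic substring: "feef" with length 4

4


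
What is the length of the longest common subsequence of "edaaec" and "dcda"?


LCS of "edaaec" and "dcda"
DP table:
           d    c    d    a
      0    0    0    0    0
  e   0    0    0    0    0
  d   0    1    1    1    1
  a   0    1    1    1    2
  a   0    1    1    1    2
  e   0    1    1    1    2
  c   0    1    2    2    2
LCS length = dp[6][4] = 2

2


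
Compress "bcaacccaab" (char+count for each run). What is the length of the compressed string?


Input: bcaacccaab
Runs:
  'b' x 1 => "b1"
  'c' x 1 => "c1"
  'a' x 2 => "a2"
  'c' x 3 => "c3"
  'a' x 2 => "a2"
  'b' x 1 => "b1"
Compressed: "b1c1a2c3a2b1"
Compressed length: 12

12


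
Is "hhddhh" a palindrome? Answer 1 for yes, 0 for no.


Input: hhddhh
Reversed: hhddhh
  Compare pos 0 ('h') with pos 5 ('h'): match
  Compare pos 1 ('h') with pos 4 ('h'): match
  Compare pos 2 ('d') with pos 3 ('d'): match
Result: palindrome

1


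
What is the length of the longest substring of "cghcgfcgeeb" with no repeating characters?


Input: "cghcgfcgeeb"
Sliding window (track last position of each char):
  Position 0 ('c'): window [0,0] length 1 -- new best
  Position 1 ('g'): window [0,1] length 2 -- new best
  Position 2 ('h'): window [0,2] length 3 -- new best
  Position 3 ('c'): repeat (last at 0), move window start to 1
  Position 3 ('c'): window [1,3] length 3
  Position 4 ('g'): repeat (last at 1), move window start to 2
  Position 4 ('g'): window [2,4] length 3
  Position 5 ('f'): window [2,5] length 4 -- new best
  Position 6 ('c'): repeat (last at 3), move window start to 4
  Position 6 ('c'): window [4,6] length 3
  Position 7 ('g'): repeat (last at 4), move window start to 5
  Position 7 ('g'): window [5,7] length 3
  Position 8 ('e'): window [5,8] length 4
  Position 9 ('e'): repeat (last at 8), move window start to 9
  Position 9 ('e'): window [9,9] length 1
  Position 10 ('b'): window [9,10] length 2
Longest substring with no repeats: "hcgf" with length 4

4


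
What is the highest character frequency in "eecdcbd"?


Input: eecdcbd
Character counts:
  'b': 1
  'c': 2
  'd': 2
  'e': 2
Maximum frequency: 2

2


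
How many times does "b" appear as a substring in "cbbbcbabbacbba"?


Searching for "b" in "cbbbcbabbacbba"
Scanning each position:
  Position 0: "c" => no
  Position 1: "b" => MATCH
  Position 2: "b" => MATCH
  Position 3: "b" => MATCH
  Position 4: "c" => no
  Position 5: "b" => MATCH
  Position 6: "a" => no
  Position 7: "b" => MATCH
  Position 8: "b" => MATCH
  Position 9: "a" => no
  Position 10: "c" => no
  Position 11: "b" => MATCH
  Position 12: "b" => MATCH
  Position 13: "a" => no
Total occurrences: 8

8


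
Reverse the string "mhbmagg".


Input: mhbmagg
Reading characters right to left:
  Position 6: 'g'
  Position 5: 'g'
  Position 4: 'a'
  Position 3: 'm'
  Position 2: 'b'
  Position 1: 'h'
  Position 0: 'm'
Reversed: ggambhm

ggambhm


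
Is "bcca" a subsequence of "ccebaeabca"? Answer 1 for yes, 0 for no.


Check if "bcca" is a subsequence of "ccebaeabca"
Greedy scan:
  Position 0 ('c'): no match needed
  Position 1 ('c'): no match needed
  Position 2 ('e'): no match needed
  Position 3 ('b'): matches sub[0] = 'b'
  Position 4 ('a'): no match needed
  Position 5 ('e'): no match needed
  Position 6 ('a'): no match needed
  Position 7 ('b'): no match needed
  Position 8 ('c'): matches sub[1] = 'c'
  Position 9 ('a'): no match needed
Only matched 2/4 characters => not a subsequence

0


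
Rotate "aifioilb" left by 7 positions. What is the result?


Input: "aifioilb", rotate left by 7
First 7 characters: "aifioil"
Remaining characters: "b"
Concatenate remaining + first: "b" + "aifioil" = "baifioil"

baifioil


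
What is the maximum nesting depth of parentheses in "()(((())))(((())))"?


Input: "()(((())))(((())))"
Tracking depth:
  Position 0 '(': depth becomes 1
  Position 1 ')': depth becomes 0
  Position 2 '(': depth becomes 1
  Position 3 '(': depth becomes 2
  Position 4 '(': depth becomes 3
  Position 5 '(': depth becomes 4
  Position 6 ')': depth becomes 3
  Position 7 ')': depth becomes 2
  Position 8 ')': depth becomes 1
  Position 9 ')': depth becomes 0
  Position 10 '(': depth becomes 1
  Position 11 '(': depth becomes 2
  Position 12 '(': depth becomes 3
  Position 13 '(': depth becomes 4
  Position 14 ')': depth becomes 3
  Position 15 ')': depth becomes 2
  Position 16 ')': depth becomes 1
  Position 17 ')': depth becomes 0
Maximum depth reached: 4

4


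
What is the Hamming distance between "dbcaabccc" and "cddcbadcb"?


Comparing "dbcaabccc" and "cddcbadcb" position by position:
  Position 0: 'd' vs 'c' => differ
  Position 1: 'b' vs 'd' => differ
  Position 2: 'c' vs 'd' => differ
  Position 3: 'a' vs 'c' => differ
  Position 4: 'a' vs 'b' => differ
  Position 5: 'b' vs 'a' => differ
  Position 6: 'c' vs 'd' => differ
  Position 7: 'c' vs 'c' => same
  Position 8: 'c' vs 'b' => differ
Total differences (Hamming distance): 8

8


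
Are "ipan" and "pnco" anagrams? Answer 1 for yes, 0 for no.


Strings: "ipan", "pnco"
Sorted first:  ainp
Sorted second: cnop
Differ at position 0: 'a' vs 'c' => not anagrams

0


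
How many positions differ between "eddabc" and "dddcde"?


Comparing "eddabc" and "dddcde" position by position:
  Position 0: 'e' vs 'd' => DIFFER
  Position 1: 'd' vs 'd' => same
  Position 2: 'd' vs 'd' => same
  Position 3: 'a' vs 'c' => DIFFER
  Position 4: 'b' vs 'd' => DIFFER
  Position 5: 'c' vs 'e' => DIFFER
Positions that differ: 4

4


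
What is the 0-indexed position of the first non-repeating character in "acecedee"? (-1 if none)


Input: acecedee
Character frequencies:
  'a': 1
  'c': 2
  'd': 1
  'e': 4
Scanning left to right for freq == 1:
  Position 0 ('a'): unique! => answer = 0

0


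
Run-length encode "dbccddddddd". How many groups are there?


Input: dbccddddddd
Scanning for consecutive runs:
  Group 1: 'd' x 1 (positions 0-0)
  Group 2: 'b' x 1 (positions 1-1)
  Group 3: 'c' x 2 (positions 2-3)
  Group 4: 'd' x 7 (positions 4-10)
Total groups: 4

4


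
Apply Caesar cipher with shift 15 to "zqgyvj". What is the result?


Caesar cipher: shift "zqgyvj" by 15
  'z' (pos 25) + 15 = pos 14 = 'o'
  'q' (pos 16) + 15 = pos 5 = 'f'
  'g' (pos 6) + 15 = pos 21 = 'v'
  'y' (pos 24) + 15 = pos 13 = 'n'
  'v' (pos 21) + 15 = pos 10 = 'k'
  'j' (pos 9) + 15 = pos 24 = 'y'
Result: ofvnky

ofvnky


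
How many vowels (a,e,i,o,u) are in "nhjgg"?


Input: nhjgg
Checking each character:
  'n' at position 0: consonant
  'h' at position 1: consonant
  'j' at position 2: consonant
  'g' at position 3: consonant
  'g' at position 4: consonant
Total vowels: 0

0


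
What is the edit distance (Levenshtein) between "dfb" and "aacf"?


Computing edit distance: "dfb" -> "aacf"
DP table:
           a    a    c    f
      0    1    2    3    4
  d   1    1    2    3    4
  f   2    2    2    3    3
  b   3    3    3    3    4
Edit distance = dp[3][4] = 4

4


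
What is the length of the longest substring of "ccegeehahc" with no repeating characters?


Input: "ccegeehahc"
Sliding window (track last position of each char):
  Position 0 ('c'): window [0,0] length 1 -- new best
  Position 1 ('c'): repeat (last at 0), move window start to 1
  Position 1 ('c'): window [1,1] length 1
  Position 2 ('e'): window [1,2] length 2 -- new best
  Position 3 ('g'): window [1,3] length 3 -- new best
  Position 4 ('e'): repeat (last at 2), move window start to 3
  Position 4 ('e'): window [3,4] length 2
  Position 5 ('e'): repeat (last at 4), move window start to 5
  Position 5 ('e'): window [5,5] length 1
  Position 6 ('h'): window [5,6] length 2
  Position 7 ('a'): window [5,7] length 3
  Position 8 ('h'): repeat (last at 6), move window start to 7
  Position 8 ('h'): window [7,8] length 2
  Position 9 ('c'): window [7,9] length 3
Longest substring with no repeats: "ceg" with length 3

3


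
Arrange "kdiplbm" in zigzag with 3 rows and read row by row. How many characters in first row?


Zigzag "kdiplbm" into 3 rows:
Placing characters:
  'k' => row 0
  'd' => row 1
  'i' => row 2
  'p' => row 1
  'l' => row 0
  'b' => row 1
  'm' => row 2
Rows:
  Row 0: "kl"
  Row 1: "dpb"
  Row 2: "im"
First row length: 2

2


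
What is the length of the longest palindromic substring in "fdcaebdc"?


Input: "fdcaebdc"
Checking substrings for palindromes:
  No multi-char palindromic substrings found
Longest palindromic substring: "f" with length 1

1


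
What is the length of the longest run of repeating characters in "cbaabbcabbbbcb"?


Input: "cbaabbcabbbbcb"
Scanning for longest run:
  Position 1 ('b'): new char, reset run to 1
  Position 2 ('a'): new char, reset run to 1
  Position 3 ('a'): continues run of 'a', length=2
  Position 4 ('b'): new char, reset run to 1
  Position 5 ('b'): continues run of 'b', length=2
  Position 6 ('c'): new char, reset run to 1
  Position 7 ('a'): new char, reset run to 1
  Position 8 ('b'): new char, reset run to 1
  Position 9 ('b'): continues run of 'b', length=2
  Position 10 ('b'): continues run of 'b', length=3
  Position 11 ('b'): continues run of 'b', length=4
  Position 12 ('c'): new char, reset run to 1
  Position 13 ('b'): new char, reset run to 1
Longest run: 'b' with length 4

4


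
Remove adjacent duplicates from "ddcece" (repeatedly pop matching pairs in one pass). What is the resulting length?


Input: ddcece
Stack-based adjacent duplicate removal:
  Read 'd': push. Stack: d
  Read 'd': matches stack top 'd' => pop. Stack: (empty)
  Read 'c': push. Stack: c
  Read 'e': push. Stack: ce
  Read 'c': push. Stack: cec
  Read 'e': push. Stack: cece
Final stack: "cece" (length 4)

4


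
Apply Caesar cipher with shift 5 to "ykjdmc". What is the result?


Caesar cipher: shift "ykjdmc" by 5
  'y' (pos 24) + 5 = pos 3 = 'd'
  'k' (pos 10) + 5 = pos 15 = 'p'
  'j' (pos 9) + 5 = pos 14 = 'o'
  'd' (pos 3) + 5 = pos 8 = 'i'
  'm' (pos 12) + 5 = pos 17 = 'r'
  'c' (pos 2) + 5 = pos 7 = 'h'
Result: dpoirh

dpoirh


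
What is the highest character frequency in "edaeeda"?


Input: edaeeda
Character counts:
  'a': 2
  'd': 2
  'e': 3
Maximum frequency: 3

3
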